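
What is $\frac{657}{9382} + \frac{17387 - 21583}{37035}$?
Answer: $- \frac{15034877}{347462370} \approx -0.043271$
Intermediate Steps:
$\frac{657}{9382} + \frac{17387 - 21583}{37035} = 657 \cdot \frac{1}{9382} - \frac{4196}{37035} = \frac{657}{9382} - \frac{4196}{37035} = - \frac{15034877}{347462370}$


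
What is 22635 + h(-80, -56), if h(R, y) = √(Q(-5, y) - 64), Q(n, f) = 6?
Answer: 22635 + I*√58 ≈ 22635.0 + 7.6158*I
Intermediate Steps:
h(R, y) = I*√58 (h(R, y) = √(6 - 64) = √(-58) = I*√58)
22635 + h(-80, -56) = 22635 + I*√58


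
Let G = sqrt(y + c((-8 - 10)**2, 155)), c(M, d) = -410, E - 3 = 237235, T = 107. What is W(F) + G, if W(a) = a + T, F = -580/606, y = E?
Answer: 32131/303 + 2*sqrt(59207) ≈ 592.69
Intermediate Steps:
E = 237238 (E = 3 + 237235 = 237238)
y = 237238
F = -290/303 (F = -580*1/606 = -290/303 ≈ -0.95710)
W(a) = 107 + a (W(a) = a + 107 = 107 + a)
G = 2*sqrt(59207) (G = sqrt(237238 - 410) = sqrt(236828) = 2*sqrt(59207) ≈ 486.65)
W(F) + G = (107 - 290/303) + 2*sqrt(59207) = 32131/303 + 2*sqrt(59207)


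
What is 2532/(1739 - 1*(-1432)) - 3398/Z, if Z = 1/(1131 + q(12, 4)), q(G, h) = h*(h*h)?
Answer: -4292063926/1057 ≈ -4.0606e+6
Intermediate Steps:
q(G, h) = h**3 (q(G, h) = h*h**2 = h**3)
Z = 1/1195 (Z = 1/(1131 + 4**3) = 1/(1131 + 64) = 1/1195 ≈ 0.00083682)
2532/(1739 - 1*(-1432)) - 3398/Z = 2532/(1739 - 1*(-1432)) - 3398/1/1195 = 2532/(1739 + 1432) - 3398*1195 = 2532/3171 - 4060610 = 2532*(1/3171) - 4060610 = 844/1057 - 4060610 = -4292063926/1057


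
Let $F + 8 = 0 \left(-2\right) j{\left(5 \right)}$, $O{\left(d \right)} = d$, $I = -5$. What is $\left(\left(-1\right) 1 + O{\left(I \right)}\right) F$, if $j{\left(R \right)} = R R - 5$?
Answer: $48$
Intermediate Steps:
$j{\left(R \right)} = -5 + R^{2}$ ($j{\left(R \right)} = R^{2} - 5 = -5 + R^{2}$)
$F = -8$ ($F = -8 + 0 \left(-2\right) \left(-5 + 5^{2}\right) = -8 + 0 \left(-5 + 25\right) = -8 + 0 \cdot 20 = -8 + 0 = -8$)
$\left(\left(-1\right) 1 + O{\left(I \right)}\right) F = \left(\left(-1\right) 1 - 5\right) \left(-8\right) = \left(-1 - 5\right) \left(-8\right) = \left(-6\right) \left(-8\right) = 48$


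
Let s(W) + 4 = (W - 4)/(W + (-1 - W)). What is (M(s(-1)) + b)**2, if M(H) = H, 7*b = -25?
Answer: 324/49 ≈ 6.6122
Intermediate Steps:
b = -25/7 (b = (1/7)*(-25) = -25/7 ≈ -3.5714)
s(W) = -W (s(W) = -4 + (W - 4)/(W + (-1 - W)) = -4 + (-4 + W)/(-1) = -4 + (-4 + W)*(-1) = -4 + (4 - W) = -W)
(M(s(-1)) + b)**2 = (-1*(-1) - 25/7)**2 = (1 - 25/7)**2 = (-18/7)**2 = 324/49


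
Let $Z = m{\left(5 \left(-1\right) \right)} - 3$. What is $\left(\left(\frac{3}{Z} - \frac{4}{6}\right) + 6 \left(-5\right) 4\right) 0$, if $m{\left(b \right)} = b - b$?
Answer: $0$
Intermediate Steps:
$m{\left(b \right)} = 0$
$Z = -3$ ($Z = 0 - 3 = -3$)
$\left(\left(\frac{3}{Z} - \frac{4}{6}\right) + 6 \left(-5\right) 4\right) 0 = \left(\left(\frac{3}{-3} - \frac{4}{6}\right) + 6 \left(-5\right) 4\right) 0 = \left(\left(3 \left(- \frac{1}{3}\right) - \frac{2}{3}\right) - 120\right) 0 = \left(\left(-1 - \frac{2}{3}\right) - 120\right) 0 = \left(- \frac{5}{3} - 120\right) 0 = \left(- \frac{365}{3}\right) 0 = 0$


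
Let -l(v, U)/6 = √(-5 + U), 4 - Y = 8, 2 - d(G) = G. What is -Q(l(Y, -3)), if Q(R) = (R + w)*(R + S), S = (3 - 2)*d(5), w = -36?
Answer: 180 - 468*I*√2 ≈ 180.0 - 661.85*I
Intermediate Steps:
d(G) = 2 - G
Y = -4 (Y = 4 - 1*8 = 4 - 8 = -4)
S = -3 (S = (3 - 2)*(2 - 1*5) = 1*(2 - 5) = 1*(-3) = -3)
l(v, U) = -6*√(-5 + U)
Q(R) = (-36 + R)*(-3 + R) (Q(R) = (R - 36)*(R - 3) = (-36 + R)*(-3 + R))
-Q(l(Y, -3)) = -(108 + (-6*√(-5 - 3))² - (-234)*√(-5 - 3)) = -(108 + (-12*I*√2)² - (-234)*√(-8)) = -(108 + (-12*I*√2)² - (-234)*2*I*√2) = -(108 + (-12*I*√2)² - (-468)*I*√2) = -(108 - 288 + 468*I*√2) = -(-180 + 468*I*√2) = 180 - 468*I*√2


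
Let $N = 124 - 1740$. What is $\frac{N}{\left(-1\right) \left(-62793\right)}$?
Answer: $- \frac{1616}{62793} \approx -0.025735$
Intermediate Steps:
$N = -1616$ ($N = 124 - 1740 = -1616$)
$\frac{N}{\left(-1\right) \left(-62793\right)} = - \frac{1616}{\left(-1\right) \left(-62793\right)} = - \frac{1616}{62793}$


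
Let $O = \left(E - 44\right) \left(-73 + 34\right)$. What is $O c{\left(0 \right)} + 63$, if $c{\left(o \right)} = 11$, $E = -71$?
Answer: $49398$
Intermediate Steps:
$O = 4485$ ($O = \left(-71 - 44\right) \left(-73 + 34\right) = \left(-115\right) \left(-39\right) = 4485$)
$O c{\left(0 \right)} + 63 = 4485 \cdot 11 + 63 = 49335 + 63 = 49398$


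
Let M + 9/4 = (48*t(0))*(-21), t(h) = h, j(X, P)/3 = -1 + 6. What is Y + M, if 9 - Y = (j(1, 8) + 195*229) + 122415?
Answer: -668313/4 ≈ -1.6708e+5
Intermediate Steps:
j(X, P) = 15 (j(X, P) = 3*(-1 + 6) = 3*5 = 15)
M = -9/4 (M = -9/4 + (48*0)*(-21) = -9/4 + 0*(-21) = -9/4 + 0 = -9/4 ≈ -2.2500)
Y = -167076 (Y = 9 - ((15 + 195*229) + 122415) = 9 - ((15 + 44655) + 122415) = 9 - (44670 + 122415) = 9 - 1*167085 = 9 - 167085 = -167076)
Y + M = -167076 - 9/4 = -668313/4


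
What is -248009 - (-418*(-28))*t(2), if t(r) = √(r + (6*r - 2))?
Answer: -248009 - 23408*√3 ≈ -2.8855e+5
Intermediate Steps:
t(r) = √(-2 + 7*r) (t(r) = √(r + (-2 + 6*r)) = √(-2 + 7*r))
-248009 - (-418*(-28))*t(2) = -248009 - (-418*(-28))*√(-2 + 7*2) = -248009 - 11704*√(-2 + 14) = -248009 - 11704*√12 = -248009 - 11704*2*√3 = -248009 - 23408*√3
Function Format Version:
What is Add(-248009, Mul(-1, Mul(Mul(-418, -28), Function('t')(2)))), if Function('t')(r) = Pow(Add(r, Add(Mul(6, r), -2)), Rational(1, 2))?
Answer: Add(-248009, Mul(-23408, Pow(3, Rational(1, 2)))) ≈ -2.8855e+5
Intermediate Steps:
Function('t')(r) = Pow(Add(-2, Mul(7, r)), Rational(1, 2)) (Function('t')(r) = Pow(Add(r, Add(-2, Mul(6, r))), Rational(1, 2)) = Pow(Add(-2, Mul(7, r)), Rational(1, 2)))
Add(-248009, Mul(-1, Mul(Mul(-418, -28), Function('t')(2)))) = Add(-248009, Mul(-1, Mul(Mul(-418, -28), Pow(Add(-2, Mul(7, 2)), Rational(1, 2))))) = Add(-248009, Mul(-1, Mul(11704, Pow(Add(-2, 14), Rational(1, 2))))) = Add(-248009, Mul(-1, Mul(11704, Pow(12, Rational(1, 2))))) = Add(-248009, Mul(-1, Mul(11704, Mul(2, Pow(3, Rational(1, 2)))))) = Add(-248009, Mul(-1, Mul(23408, Pow(3, Rational(1, 2))))) = Add(-248009, Mul(-23408, Pow(3, Rational(1, 2))))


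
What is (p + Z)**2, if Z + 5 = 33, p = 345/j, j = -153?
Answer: 1723969/2601 ≈ 662.81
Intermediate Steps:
p = -115/51 (p = 345/(-153) = 345*(-1/153) = -115/51 ≈ -2.2549)
Z = 28 (Z = -5 + 33 = 28)
(p + Z)**2 = (-115/51 + 28)**2 = (1313/51)**2 = 1723969/2601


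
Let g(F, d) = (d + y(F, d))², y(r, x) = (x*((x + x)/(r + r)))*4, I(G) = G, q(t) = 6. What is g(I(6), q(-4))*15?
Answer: 13500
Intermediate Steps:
y(r, x) = 4*x²/r (y(r, x) = (x*((2*x)/((2*r))))*4 = (x*((2*x)*(1/(2*r))))*4 = (x*(x/r))*4 = (x²/r)*4 = 4*x²/r)
g(F, d) = (d + 4*d²/F)²
g(I(6), q(-4))*15 = (6²*(6 + 4*6)²/6²)*15 = ((1/36)*36*(6 + 24)²)*15 = ((1/36)*36*30²)*15 = ((1/36)*36*900)*15 = 900*15 = 13500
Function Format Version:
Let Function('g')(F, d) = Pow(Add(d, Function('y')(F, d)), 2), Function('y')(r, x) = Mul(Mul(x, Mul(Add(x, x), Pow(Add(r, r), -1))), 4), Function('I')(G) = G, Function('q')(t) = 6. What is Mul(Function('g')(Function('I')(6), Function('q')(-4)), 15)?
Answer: 13500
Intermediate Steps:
Function('y')(r, x) = Mul(4, Pow(r, -1), Pow(x, 2)) (Function('y')(r, x) = Mul(Mul(x, Mul(Mul(2, x), Pow(Mul(2, r), -1))), 4) = Mul(Mul(x, Mul(Mul(2, x), Mul(Rational(1, 2), Pow(r, -1)))), 4) = Mul(Mul(x, Mul(x, Pow(r, -1))), 4) = Mul(Mul(Pow(r, -1), Pow(x, 2)), 4) = Mul(4, Pow(r, -1), Pow(x, 2)))
Function('g')(F, d) = Pow(Add(d, Mul(4, Pow(F, -1), Pow(d, 2))), 2)
Mul(Function('g')(Function('I')(6), Function('q')(-4)), 15) = Mul(Mul(Pow(6, -2), Pow(6, 2), Pow(Add(6, Mul(4, 6)), 2)), 15) = Mul(Mul(Rational(1, 36), 36, Pow(Add(6, 24), 2)), 15) = Mul(Mul(Rational(1, 36), 36, Pow(30, 2)), 15) = Mul(Mul(Rational(1, 36), 36, 900), 15) = Mul(900, 15) = 13500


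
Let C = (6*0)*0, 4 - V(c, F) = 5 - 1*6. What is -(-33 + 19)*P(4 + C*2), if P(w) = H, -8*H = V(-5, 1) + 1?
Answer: -21/2 ≈ -10.500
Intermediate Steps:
V(c, F) = 5 (V(c, F) = 4 - (5 - 1*6) = 4 - (5 - 6) = 4 - 1*(-1) = 4 + 1 = 5)
C = 0 (C = 0*0 = 0)
H = -3/4 (H = -(5 + 1)/8 = -1/8*6 = -3/4 ≈ -0.75000)
P(w) = -3/4
-(-33 + 19)*P(4 + C*2) = -(-33 + 19)*(-3)/4 = -(-14)*(-3)/4 = -1*21/2 = -21/2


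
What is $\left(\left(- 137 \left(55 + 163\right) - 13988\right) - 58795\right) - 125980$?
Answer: $-228629$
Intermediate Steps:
$\left(\left(- 137 \left(55 + 163\right) - 13988\right) - 58795\right) - 125980 = \left(\left(\left(-137\right) 218 - 13988\right) - 58795\right) - 125980 = \left(\left(-29866 - 13988\right) - 58795\right) - 125980 = \left(-43854 - 58795\right) - 125980 = -102649 - 125980 = -228629$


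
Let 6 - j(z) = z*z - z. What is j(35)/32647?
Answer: -1184/32647 ≈ -0.036267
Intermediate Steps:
j(z) = 6 + z - z² (j(z) = 6 - (z*z - z) = 6 - (z² - z) = 6 + (z - z²) = 6 + z - z²)
j(35)/32647 = (6 + 35 - 1*35²)/32647 = (6 + 35 - 1*1225)*(1/32647) = (6 + 35 - 1225)*(1/32647) = -1184*1/32647 = -1184/32647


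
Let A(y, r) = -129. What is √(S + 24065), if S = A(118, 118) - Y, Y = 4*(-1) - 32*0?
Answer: 6*√665 ≈ 154.73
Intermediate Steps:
Y = -4 (Y = -4 + 0 = -4)
S = -125 (S = -129 - 1*(-4) = -129 + 4 = -125)
√(S + 24065) = √(-125 + 24065) = √23940 = 6*√665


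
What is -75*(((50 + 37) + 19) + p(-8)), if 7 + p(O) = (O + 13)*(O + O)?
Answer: -1425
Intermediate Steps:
p(O) = -7 + 2*O*(13 + O) (p(O) = -7 + (O + 13)*(O + O) = -7 + (13 + O)*(2*O) = -7 + 2*O*(13 + O))
-75*(((50 + 37) + 19) + p(-8)) = -75*(((50 + 37) + 19) + (-7 + 2*(-8)² + 26*(-8))) = -75*((87 + 19) + (-7 + 2*64 - 208)) = -75*(106 + (-7 + 128 - 208)) = -75*(106 - 87) = -75*19 = -1425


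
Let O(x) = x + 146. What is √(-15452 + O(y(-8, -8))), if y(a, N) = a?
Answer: I*√15314 ≈ 123.75*I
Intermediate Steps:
O(x) = 146 + x
√(-15452 + O(y(-8, -8))) = √(-15452 + (146 - 8)) = √(-15452 + 138) = √(-15314) = I*√15314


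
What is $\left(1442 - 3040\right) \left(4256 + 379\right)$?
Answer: $-7406730$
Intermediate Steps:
$\left(1442 - 3040\right) \left(4256 + 379\right) = \left(-1598\right) 4635 = -7406730$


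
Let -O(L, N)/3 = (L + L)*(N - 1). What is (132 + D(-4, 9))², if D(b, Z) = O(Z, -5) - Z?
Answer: 199809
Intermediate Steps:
O(L, N) = -6*L*(-1 + N) (O(L, N) = -3*(L + L)*(N - 1) = -3*2*L*(-1 + N) = -6*L*(-1 + N))
D(b, Z) = 35*Z (D(b, Z) = 6*Z*(1 - 1*(-5)) - Z = 6*Z*(1 + 5) - Z = 6*Z*6 - Z = 36*Z - Z = 35*Z)
(132 + D(-4, 9))² = (132 + 35*9)² = (132 + 315)² = 447² = 199809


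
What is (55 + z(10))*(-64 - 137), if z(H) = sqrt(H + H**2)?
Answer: -11055 - 201*sqrt(110) ≈ -13163.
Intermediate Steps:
(55 + z(10))*(-64 - 137) = (55 + sqrt(10*(1 + 10)))*(-64 - 137) = (55 + sqrt(10*11))*(-201) = (55 + sqrt(110))*(-201) = -11055 - 201*sqrt(110)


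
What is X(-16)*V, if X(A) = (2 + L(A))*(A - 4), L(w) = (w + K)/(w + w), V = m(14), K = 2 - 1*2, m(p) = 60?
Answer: -3000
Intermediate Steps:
K = 0 (K = 2 - 2 = 0)
V = 60
L(w) = ½ (L(w) = (w + 0)/(w + w) = w/((2*w)) = w*(1/(2*w)) = ½)
X(A) = -10 + 5*A/2 (X(A) = (2 + ½)*(A - 4) = 5*(-4 + A)/2 = -10 + 5*A/2)
X(-16)*V = (-10 + (5/2)*(-16))*60 = (-10 - 40)*60 = -50*60 = -3000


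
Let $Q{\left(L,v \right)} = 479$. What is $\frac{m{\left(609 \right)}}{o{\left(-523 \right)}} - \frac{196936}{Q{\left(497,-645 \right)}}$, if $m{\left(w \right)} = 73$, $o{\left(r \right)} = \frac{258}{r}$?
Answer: $- \frac{69097229}{123582} \approx -559.12$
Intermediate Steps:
$\frac{m{\left(609 \right)}}{o{\left(-523 \right)}} - \frac{196936}{Q{\left(497,-645 \right)}} = \frac{73}{258 \frac{1}{-523}} - \frac{196936}{479} = \frac{73}{258 \left(- \frac{1}{523}\right)} - \frac{196936}{479} = \frac{73}{- \frac{258}{523}} - \frac{196936}{479} = 73 \left(- \frac{523}{258}\right) - \frac{196936}{479} = - \frac{38179}{258} - \frac{196936}{479} = - \frac{69097229}{123582}$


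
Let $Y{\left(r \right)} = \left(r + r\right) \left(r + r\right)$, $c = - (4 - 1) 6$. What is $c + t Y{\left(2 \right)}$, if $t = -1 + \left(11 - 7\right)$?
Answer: $30$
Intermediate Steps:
$t = 3$ ($t = -1 + 4 = 3$)
$c = -18$ ($c = \left(-1\right) 3 \cdot 6 = \left(-3\right) 6 = -18$)
$Y{\left(r \right)} = 4 r^{2}$ ($Y{\left(r \right)} = 2 r 2 r = 4 r^{2}$)
$c + t Y{\left(2 \right)} = -18 + 3 \cdot 4 \cdot 2^{2} = -18 + 3 \cdot 4 \cdot 4 = -18 + 3 \cdot 16 = -18 + 48 = 30$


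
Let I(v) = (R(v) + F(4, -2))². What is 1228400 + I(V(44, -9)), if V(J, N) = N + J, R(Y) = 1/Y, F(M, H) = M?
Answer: 1504809881/1225 ≈ 1.2284e+6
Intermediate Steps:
V(J, N) = J + N
I(v) = (4 + 1/v)² (I(v) = (1/v + 4)² = (4 + 1/v)²)
1228400 + I(V(44, -9)) = 1228400 + (1 + 4*(44 - 9))²/(44 - 9)² = 1228400 + (1 + 4*35)²/35² = 1228400 + (1 + 140)²/1225 = 1228400 + (1/1225)*141² = 1228400 + (1/1225)*19881 = 1228400 + 19881/1225 = 1504809881/1225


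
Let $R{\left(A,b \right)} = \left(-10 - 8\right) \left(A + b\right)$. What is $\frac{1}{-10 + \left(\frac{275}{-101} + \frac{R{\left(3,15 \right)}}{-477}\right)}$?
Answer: $- \frac{5353}{64469} \approx -0.083032$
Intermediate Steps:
$R{\left(A,b \right)} = - 18 A - 18 b$ ($R{\left(A,b \right)} = - 18 \left(A + b\right) = - 18 A - 18 b$)
$\frac{1}{-10 + \left(\frac{275}{-101} + \frac{R{\left(3,15 \right)}}{-477}\right)} = \frac{1}{-10 + \left(\frac{275}{-101} + \frac{\left(-18\right) 3 - 270}{-477}\right)} = \frac{1}{-10 + \left(275 \left(- \frac{1}{101}\right) + \left(-54 - 270\right) \left(- \frac{1}{477}\right)\right)} = \frac{1}{-10 - \frac{10939}{5353}} = \frac{1}{- \frac{64469}{5353}} = - \frac{5353}{64469}$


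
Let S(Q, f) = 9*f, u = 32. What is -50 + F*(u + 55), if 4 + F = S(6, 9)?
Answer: 6649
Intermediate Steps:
F = 77 (F = -4 + 9*9 = -4 + 81 = 77)
-50 + F*(u + 55) = -50 + 77*(32 + 55) = -50 + 77*87 = -50 + 6699 = 6649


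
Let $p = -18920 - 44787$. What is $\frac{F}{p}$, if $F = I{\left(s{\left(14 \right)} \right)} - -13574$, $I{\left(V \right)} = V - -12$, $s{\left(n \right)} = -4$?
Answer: $- \frac{13582}{63707} \approx -0.21319$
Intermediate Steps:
$I{\left(V \right)} = 12 + V$ ($I{\left(V \right)} = V + 12 = 12 + V$)
$p = -63707$
$F = 13582$ ($F = \left(12 - 4\right) - -13574 = 8 + 13574 = 13582$)
$\frac{F}{p} = \frac{13582}{-63707} = 13582 \left(- \frac{1}{63707}\right) = - \frac{13582}{63707}$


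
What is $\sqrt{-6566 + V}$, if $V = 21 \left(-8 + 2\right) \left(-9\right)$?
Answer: $2 i \sqrt{1358} \approx 73.702 i$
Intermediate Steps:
$V = 1134$ ($V = 21 \left(-6\right) \left(-9\right) = \left(-126\right) \left(-9\right) = 1134$)
$\sqrt{-6566 + V} = \sqrt{-6566 + 1134} = \sqrt{-5432} = 2 i \sqrt{1358}$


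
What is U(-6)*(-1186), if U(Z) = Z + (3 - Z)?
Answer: -3558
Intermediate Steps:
U(Z) = 3
U(-6)*(-1186) = 3*(-1186) = -3558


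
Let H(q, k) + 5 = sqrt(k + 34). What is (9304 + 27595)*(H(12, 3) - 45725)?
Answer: -1687391270 + 36899*sqrt(37) ≈ -1.6872e+9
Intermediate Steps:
H(q, k) = -5 + sqrt(34 + k) (H(q, k) = -5 + sqrt(k + 34) = -5 + sqrt(34 + k))
(9304 + 27595)*(H(12, 3) - 45725) = (9304 + 27595)*((-5 + sqrt(34 + 3)) - 45725) = 36899*((-5 + sqrt(37)) - 45725) = 36899*(-45730 + sqrt(37)) = -1687391270 + 36899*sqrt(37)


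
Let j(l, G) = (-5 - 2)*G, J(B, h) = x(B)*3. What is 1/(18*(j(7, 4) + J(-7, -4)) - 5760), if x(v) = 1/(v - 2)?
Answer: -1/6270 ≈ -0.00015949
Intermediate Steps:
x(v) = 1/(-2 + v)
J(B, h) = 3/(-2 + B)
j(l, G) = -7*G
1/(18*(j(7, 4) + J(-7, -4)) - 5760) = 1/(18*(-7*4 + 3/(-2 - 7)) - 5760) = 1/(18*(-28 + 3/(-9)) - 5760) = 1/(18*(-28 + 3*(-1/9)) - 5760) = 1/(18*(-28 - 1/3) - 5760) = 1/(18*(-85/3) - 5760) = 1/(-510 - 5760) = 1/(-6270) = -1/6270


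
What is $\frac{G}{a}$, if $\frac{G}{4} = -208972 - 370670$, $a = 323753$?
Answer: $- \frac{2318568}{323753} \approx -7.1615$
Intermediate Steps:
$G = -2318568$ ($G = 4 \left(-208972 - 370670\right) = 4 \left(-579642\right) = -2318568$)
$\frac{G}{a} = - \frac{2318568}{323753}$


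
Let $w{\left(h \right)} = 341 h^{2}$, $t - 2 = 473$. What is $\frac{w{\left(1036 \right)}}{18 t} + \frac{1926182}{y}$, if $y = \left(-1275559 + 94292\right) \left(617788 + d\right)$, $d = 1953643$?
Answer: $\frac{555861814853616682486}{12985511642654175} \approx 42806.0$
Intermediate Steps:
$t = 475$ ($t = 2 + 473 = 475$)
$y = -3037546583077$ ($y = \left(-1275559 + 94292\right) \left(617788 + 1953643\right) = \left(-1181267\right) 2571431 = -3037546583077$)
$\frac{w{\left(1036 \right)}}{18 t} + \frac{1926182}{y} = \frac{341 \cdot 1036^{2}}{18 \cdot 475} + \frac{1926182}{-3037546583077} = \frac{341 \cdot 1073296}{8550} + 1926182 \left(- \frac{1}{3037546583077}\right) = 365993936 \cdot \frac{1}{8550} - \frac{1926182}{3037546583077} = \frac{182996968}{4275} - \frac{1926182}{3037546583077} = \frac{555861814853616682486}{12985511642654175}$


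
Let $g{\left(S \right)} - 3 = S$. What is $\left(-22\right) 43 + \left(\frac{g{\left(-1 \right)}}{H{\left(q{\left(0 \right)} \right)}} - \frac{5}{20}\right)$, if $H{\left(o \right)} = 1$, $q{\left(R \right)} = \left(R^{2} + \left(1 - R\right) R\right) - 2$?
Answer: $- \frac{3777}{4} \approx -944.25$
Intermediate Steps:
$g{\left(S \right)} = 3 + S$
$q{\left(R \right)} = -2 + R^{2} + R \left(1 - R\right)$ ($q{\left(R \right)} = \left(R^{2} + R \left(1 - R\right)\right) - 2 = -2 + R^{2} + R \left(1 - R\right)$)
$\left(-22\right) 43 + \left(\frac{g{\left(-1 \right)}}{H{\left(q{\left(0 \right)} \right)}} - \frac{5}{20}\right) = \left(-22\right) 43 - \left(\frac{1}{4} - \frac{3 - 1}{1}\right) = -946 + \left(2 \cdot 1 - \frac{1}{4}\right) = -946 + \left(2 - \frac{1}{4}\right) = -946 + \frac{7}{4} = - \frac{3777}{4}$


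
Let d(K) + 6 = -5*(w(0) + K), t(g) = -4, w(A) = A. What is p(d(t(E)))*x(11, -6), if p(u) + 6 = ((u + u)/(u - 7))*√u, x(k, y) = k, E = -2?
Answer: -66 + 44*√14 ≈ 98.633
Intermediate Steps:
d(K) = -6 - 5*K (d(K) = -6 - 5*(0 + K) = -6 - 5*K)
p(u) = -6 + 2*u^(3/2)/(-7 + u) (p(u) = -6 + ((u + u)/(u - 7))*√u = -6 + ((2*u)/(-7 + u))*√u = -6 + (2*u/(-7 + u))*√u = -6 + 2*u^(3/2)/(-7 + u))
p(d(t(E)))*x(11, -6) = (2*(21 + (-6 - 5*(-4))^(3/2) - 3*(-6 - 5*(-4)))/(-7 + (-6 - 5*(-4))))*11 = (2*(21 + (-6 + 20)^(3/2) - 3*(-6 + 20))/(-7 + (-6 + 20)))*11 = (2*(21 + 14^(3/2) - 3*14)/(-7 + 14))*11 = (2*(21 + 14*√14 - 42)/7)*11 = (2*(⅐)*(-21 + 14*√14))*11 = (-6 + 4*√14)*11 = -66 + 44*√14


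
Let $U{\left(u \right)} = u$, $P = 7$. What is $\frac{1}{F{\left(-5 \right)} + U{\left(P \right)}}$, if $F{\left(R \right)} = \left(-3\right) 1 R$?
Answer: $\frac{1}{22} \approx 0.045455$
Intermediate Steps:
$F{\left(R \right)} = - 3 R$
$\frac{1}{F{\left(-5 \right)} + U{\left(P \right)}} = \frac{1}{\left(-3\right) \left(-5\right) + 7} = \frac{1}{15 + 7} = \frac{1}{22}$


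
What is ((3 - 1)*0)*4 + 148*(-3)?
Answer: -444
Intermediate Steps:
((3 - 1)*0)*4 + 148*(-3) = (2*0)*4 - 444 = 0*4 - 444 = 0 - 444 = -444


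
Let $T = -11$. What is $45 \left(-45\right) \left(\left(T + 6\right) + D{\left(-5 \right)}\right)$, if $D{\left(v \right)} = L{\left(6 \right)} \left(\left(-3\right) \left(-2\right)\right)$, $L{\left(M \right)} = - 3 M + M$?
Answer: $155925$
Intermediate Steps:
$L{\left(M \right)} = - 2 M$
$D{\left(v \right)} = -72$ ($D{\left(v \right)} = \left(-2\right) 6 \left(\left(-3\right) \left(-2\right)\right) = \left(-12\right) 6 = -72$)
$45 \left(-45\right) \left(\left(T + 6\right) + D{\left(-5 \right)}\right) = 45 \left(-45\right) \left(\left(-11 + 6\right) - 72\right) = - 2025 \left(-5 - 72\right) = \left(-2025\right) \left(-77\right) = 155925$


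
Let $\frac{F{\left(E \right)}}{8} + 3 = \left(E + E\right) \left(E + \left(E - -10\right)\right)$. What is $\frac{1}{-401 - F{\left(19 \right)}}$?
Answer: $- \frac{1}{14969} \approx -6.6805 \cdot 10^{-5}$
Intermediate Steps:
$F{\left(E \right)} = -24 + 16 E \left(10 + 2 E\right)$ ($F{\left(E \right)} = -24 + 8 \left(E + E\right) \left(E + \left(E - -10\right)\right) = -24 + 8 \cdot 2 E \left(E + \left(E + 10\right)\right) = -24 + 8 \cdot 2 E \left(E + \left(10 + E\right)\right) = -24 + 8 \cdot 2 E \left(10 + 2 E\right) = -24 + 16 E \left(10 + 2 E\right)$)
$\frac{1}{-401 - F{\left(19 \right)}} = \frac{1}{-401 - \left(-24 + 32 \cdot 19^{2} + 160 \cdot 19\right)} = \frac{1}{-401 - \left(-24 + 32 \cdot 361 + 3040\right)} = \frac{1}{-401 - \left(-24 + 11552 + 3040\right)} = \frac{1}{-401 - 14568} = \frac{1}{-14969} = - \frac{1}{14969}$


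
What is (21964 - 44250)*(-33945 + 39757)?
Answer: -129526232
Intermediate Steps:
(21964 - 44250)*(-33945 + 39757) = -22286*5812 = -129526232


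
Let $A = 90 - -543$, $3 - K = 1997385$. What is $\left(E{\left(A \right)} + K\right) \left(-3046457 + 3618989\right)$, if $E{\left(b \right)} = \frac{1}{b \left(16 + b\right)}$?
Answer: $- \frac{156598662765712492}{136939} \approx -1.1436 \cdot 10^{12}$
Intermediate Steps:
$K = -1997382$ ($K = 3 - 1997385 = -1997382$)
$A = 633$ ($A = 90 + 543 = 633$)
$E{\left(b \right)} = \frac{1}{b \left(16 + b\right)}$
$\left(E{\left(A \right)} + K\right) \left(-3046457 + 3618989\right) = \left(\frac{1}{633 \left(16 + 633\right)} - 1997382\right) \left(-3046457 + 3618989\right) = \left(\frac{1}{633 \cdot 649} - 1997382\right) 572532 = \left(\frac{1}{633} \cdot \frac{1}{649} - 1997382\right) 572532 = \left(\frac{1}{410817} - 1997382\right) 572532 = \left(- \frac{820558481093}{410817}\right) 572532 = - \frac{156598662765712492}{136939}$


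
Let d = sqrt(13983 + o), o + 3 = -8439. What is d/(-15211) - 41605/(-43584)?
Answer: 41605/43584 - sqrt(5541)/15211 ≈ 0.94970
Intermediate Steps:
o = -8442 (o = -3 - 8439 = -8442)
d = sqrt(5541) (d = sqrt(13983 - 8442) = sqrt(5541) ≈ 74.438)
d/(-15211) - 41605/(-43584) = sqrt(5541)/(-15211) - 41605/(-43584) = sqrt(5541)*(-1/15211) - 41605*(-1/43584) = -sqrt(5541)/15211 + 41605/43584 = 41605/43584 - sqrt(5541)/15211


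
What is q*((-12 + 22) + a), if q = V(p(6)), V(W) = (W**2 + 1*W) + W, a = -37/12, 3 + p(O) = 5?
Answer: 166/3 ≈ 55.333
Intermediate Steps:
p(O) = 2 (p(O) = -3 + 5 = 2)
a = -37/12 (a = -37*1/12 = -37/12 ≈ -3.0833)
V(W) = W**2 + 2*W (V(W) = (W**2 + W) + W = (W + W**2) + W = W**2 + 2*W)
q = 8 (q = 2*(2 + 2) = 2*4 = 8)
q*((-12 + 22) + a) = 8*((-12 + 22) - 37/12) = 8*(10 - 37/12) = 8*(83/12) = 166/3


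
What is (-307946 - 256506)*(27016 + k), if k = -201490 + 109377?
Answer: 36744131844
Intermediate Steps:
k = -92113
(-307946 - 256506)*(27016 + k) = (-307946 - 256506)*(27016 - 92113) = -564452*(-65097) = 36744131844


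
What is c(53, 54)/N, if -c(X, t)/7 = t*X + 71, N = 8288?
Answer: -2933/1184 ≈ -2.4772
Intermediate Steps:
c(X, t) = -497 - 7*X*t (c(X, t) = -7*(t*X + 71) = -7*(X*t + 71) = -7*(71 + X*t) = -497 - 7*X*t)
c(53, 54)/N = (-497 - 7*53*54)/8288 = (-497 - 20034)*(1/8288) = -20531*1/8288 = -2933/1184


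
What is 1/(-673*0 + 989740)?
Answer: 1/989740 ≈ 1.0104e-6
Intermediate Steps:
1/(-673*0 + 989740) = 1/(0 + 989740) = 1/989740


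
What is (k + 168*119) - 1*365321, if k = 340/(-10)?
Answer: -345363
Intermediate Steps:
k = -34 (k = 340*(-1/10) = -34)
(k + 168*119) - 1*365321 = (-34 + 168*119) - 1*365321 = (-34 + 19992) - 365321 = 19958 - 365321 = -345363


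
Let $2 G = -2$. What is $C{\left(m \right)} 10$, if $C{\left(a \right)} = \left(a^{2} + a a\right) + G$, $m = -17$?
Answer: $5770$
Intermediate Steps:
$G = -1$ ($G = \frac{1}{2} \left(-2\right) = -1$)
$C{\left(a \right)} = -1 + 2 a^{2}$ ($C{\left(a \right)} = \left(a^{2} + a a\right) - 1 = \left(a^{2} + a^{2}\right) - 1 = 2 a^{2} - 1 = -1 + 2 a^{2}$)
$C{\left(m \right)} 10 = \left(-1 + 2 \left(-17\right)^{2}\right) 10 = \left(-1 + 2 \cdot 289\right) 10 = \left(-1 + 578\right) 10 = 577 \cdot 10 = 5770$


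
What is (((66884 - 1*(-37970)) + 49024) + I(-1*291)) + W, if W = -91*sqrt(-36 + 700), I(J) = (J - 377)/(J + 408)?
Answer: 18003058/117 - 182*sqrt(166) ≈ 1.5153e+5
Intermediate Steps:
I(J) = (-377 + J)/(408 + J)
W = -182*sqrt(166) ≈ -2344.9
(((66884 - 1*(-37970)) + 49024) + I(-1*291)) + W = (((66884 - 1*(-37970)) + 49024) + (-377 - 1*291)/(408 - 1*291)) - 182*sqrt(166) = (((66884 + 37970) + 49024) + (-377 - 291)/(408 - 291)) - 182*sqrt(166) = ((104854 + 49024) - 668/117) - 182*sqrt(166) = (153878 + (1/117)*(-668)) - 182*sqrt(166) = (153878 - 668/117) - 182*sqrt(166) = 18003058/117 - 182*sqrt(166)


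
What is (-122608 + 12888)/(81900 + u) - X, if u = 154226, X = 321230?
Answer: -37925432350/118063 ≈ -3.2123e+5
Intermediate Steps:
(-122608 + 12888)/(81900 + u) - X = (-122608 + 12888)/(81900 + 154226) - 1*321230 = -109720/236126 - 321230 = -109720*1/236126 - 321230 = -54860/118063 - 321230 = -37925432350/118063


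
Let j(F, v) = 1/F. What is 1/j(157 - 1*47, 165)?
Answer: 110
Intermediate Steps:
1/j(157 - 1*47, 165) = 1/(1/(157 - 1*47)) = 1/(1/(157 - 47)) = 1/(1/110) = 110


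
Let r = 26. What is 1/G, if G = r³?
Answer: 1/17576 ≈ 5.6896e-5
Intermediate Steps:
G = 17576 (G = 26³ = 17576)
1/G = 1/17576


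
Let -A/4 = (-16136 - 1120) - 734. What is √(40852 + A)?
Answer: 2*√28203 ≈ 335.88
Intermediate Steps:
A = 71960 (A = -4*((-16136 - 1120) - 734) = -4*(-17256 - 734) = -4*(-17990) = 71960)
√(40852 + A) = √(40852 + 71960) = √112812 = 2*√28203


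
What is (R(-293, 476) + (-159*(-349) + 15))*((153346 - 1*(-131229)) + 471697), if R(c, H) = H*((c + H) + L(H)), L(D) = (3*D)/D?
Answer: 108934931424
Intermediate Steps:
L(D) = 3
R(c, H) = H*(3 + H + c) (R(c, H) = H*((c + H) + 3) = H*((H + c) + 3) = H*(3 + H + c))
(R(-293, 476) + (-159*(-349) + 15))*((153346 - 1*(-131229)) + 471697) = (476*(3 + 476 - 293) + (-159*(-349) + 15))*((153346 - 1*(-131229)) + 471697) = (476*186 + (55491 + 15))*((153346 + 131229) + 471697) = (88536 + 55506)*(284575 + 471697) = 144042*756272 = 108934931424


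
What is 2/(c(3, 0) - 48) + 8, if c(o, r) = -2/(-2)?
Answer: 374/47 ≈ 7.9574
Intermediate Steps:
c(o, r) = 1 (c(o, r) = -2*(-1/2) = 1)
2/(c(3, 0) - 48) + 8 = 2/(1 - 48) + 8 = 2/(-47) + 8 = 2*(-1/47) + 8 = -2/47 + 8 = 374/47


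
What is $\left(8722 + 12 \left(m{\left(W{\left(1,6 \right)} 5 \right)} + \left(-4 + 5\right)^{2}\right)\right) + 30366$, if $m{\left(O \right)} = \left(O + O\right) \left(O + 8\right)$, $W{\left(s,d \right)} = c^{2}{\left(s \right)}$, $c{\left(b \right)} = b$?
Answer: $40660$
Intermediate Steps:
$W{\left(s,d \right)} = s^{2}$
$m{\left(O \right)} = 2 O \left(8 + O\right)$
$\left(8722 + 12 \left(m{\left(W{\left(1,6 \right)} 5 \right)} + \left(-4 + 5\right)^{2}\right)\right) + 30366 = \left(8722 + 12 \left(2 \cdot 1^{2} \cdot 5 \left(8 + 1^{2} \cdot 5\right) + \left(-4 + 5\right)^{2}\right)\right) + 30366 = \left(8722 + 12 \left(2 \cdot 1 \cdot 5 \left(8 + 1 \cdot 5\right) + 1^{2}\right)\right) + 30366 = \left(8722 + 12 \left(2 \cdot 5 \left(8 + 5\right) + 1\right)\right) + 30366 = \left(8722 + 12 \left(2 \cdot 5 \cdot 13 + 1\right)\right) + 30366 = \left(8722 + 12 \left(130 + 1\right)\right) + 30366 = \left(8722 + 12 \cdot 131\right) + 30366 = \left(8722 + 1572\right) + 30366 = 10294 + 30366 = 40660$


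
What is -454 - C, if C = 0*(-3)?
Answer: -454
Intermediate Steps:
C = 0
-454 - C = -454 - 1*0 = -454 + 0 = -454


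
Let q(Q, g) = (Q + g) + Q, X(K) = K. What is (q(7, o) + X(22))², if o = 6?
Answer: 1764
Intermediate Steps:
q(Q, g) = g + 2*Q
(q(7, o) + X(22))² = ((6 + 2*7) + 22)² = ((6 + 14) + 22)² = (20 + 22)² = 42² = 1764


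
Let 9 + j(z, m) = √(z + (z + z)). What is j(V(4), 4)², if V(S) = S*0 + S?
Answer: 93 - 36*√3 ≈ 30.646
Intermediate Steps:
V(S) = S (V(S) = 0 + S = S)
j(z, m) = -9 + √3*√z (j(z, m) = -9 + √(z + (z + z)) = -9 + √(z + 2*z) = -9 + √(3*z) = -9 + √3*√z)
j(V(4), 4)² = (-9 + √3*√4)² = (-9 + √3*2)² = (-9 + 2*√3)²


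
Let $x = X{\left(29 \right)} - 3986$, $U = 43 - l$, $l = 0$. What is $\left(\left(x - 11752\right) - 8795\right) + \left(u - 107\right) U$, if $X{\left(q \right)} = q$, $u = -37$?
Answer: $-30696$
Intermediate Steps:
$U = 43$ ($U = 43 - 0 = 43 + 0 = 43$)
$x = -3957$ ($x = 29 - 3986 = -3957$)
$\left(\left(x - 11752\right) - 8795\right) + \left(u - 107\right) U = \left(\left(-3957 - 11752\right) - 8795\right) + \left(-37 - 107\right) 43 = \left(\left(-3957 - 11752\right) - 8795\right) - 6192 = \left(-15709 - 8795\right) - 6192 = -24504 - 6192 = -30696$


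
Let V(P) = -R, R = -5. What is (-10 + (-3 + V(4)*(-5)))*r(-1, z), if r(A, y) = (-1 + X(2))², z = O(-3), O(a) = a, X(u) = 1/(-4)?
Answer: -475/8 ≈ -59.375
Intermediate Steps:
V(P) = 5 (V(P) = -1*(-5) = 5)
X(u) = -¼
z = -3
r(A, y) = 25/16 (r(A, y) = (-1 - ¼)² = (-5/4)² = 25/16)
(-10 + (-3 + V(4)*(-5)))*r(-1, z) = (-10 + (-3 + 5*(-5)))*(25/16) = (-10 + (-3 - 25))*(25/16) = (-10 - 28)*(25/16) = -38*25/16 = -475/8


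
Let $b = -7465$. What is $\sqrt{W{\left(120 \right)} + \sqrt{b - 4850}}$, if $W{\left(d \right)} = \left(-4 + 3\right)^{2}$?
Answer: $\sqrt{1 + i \sqrt{12315}} \approx 7.4826 + 7.4154 i$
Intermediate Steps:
$W{\left(d \right)} = 1$ ($W{\left(d \right)} = \left(-1\right)^{2} = 1$)
$\sqrt{W{\left(120 \right)} + \sqrt{b - 4850}} = \sqrt{1 + \sqrt{-7465 - 4850}} = \sqrt{1 + \sqrt{-12315}} = \sqrt{1 + i \sqrt{12315}}$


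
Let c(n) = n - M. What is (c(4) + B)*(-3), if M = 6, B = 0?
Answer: 6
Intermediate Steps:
c(n) = -6 + n (c(n) = n - 1*6 = n - 6 = -6 + n)
(c(4) + B)*(-3) = ((-6 + 4) + 0)*(-3) = (-2 + 0)*(-3) = -2*(-3) = 6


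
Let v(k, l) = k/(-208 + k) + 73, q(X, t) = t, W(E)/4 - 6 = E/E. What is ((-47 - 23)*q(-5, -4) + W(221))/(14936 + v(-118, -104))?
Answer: 25102/1223263 ≈ 0.020521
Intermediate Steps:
W(E) = 28 (W(E) = 24 + 4*(E/E) = 24 + 4*1 = 24 + 4 = 28)
v(k, l) = 73 + k/(-208 + k) (v(k, l) = k/(-208 + k) + 73 = 73 + k/(-208 + k))
((-47 - 23)*q(-5, -4) + W(221))/(14936 + v(-118, -104)) = ((-47 - 23)*(-4) + 28)/(14936 + 2*(-7592 + 37*(-118))/(-208 - 118)) = (-70*(-4) + 28)/(14936 + 2*(-7592 - 4366)/(-326)) = (280 + 28)/(14936 + 2*(-1/326)*(-11958)) = 308/(14936 + 11958/163) = 308/(2446526/163) = 308*(163/2446526) = 25102/1223263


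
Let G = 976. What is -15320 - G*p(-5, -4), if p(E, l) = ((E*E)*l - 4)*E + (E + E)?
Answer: -513080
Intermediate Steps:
p(E, l) = 2*E + E*(-4 + l*E²) (p(E, l) = (E²*l - 4)*E + 2*E = (l*E² - 4)*E + 2*E = (-4 + l*E²)*E + 2*E = E*(-4 + l*E²) + 2*E = 2*E + E*(-4 + l*E²))
-15320 - G*p(-5, -4) = -15320 - 976*(-5*(-2 - 4*(-5)²)) = -15320 - 976*(-5*(-2 - 4*25)) = -15320 - 976*(-5*(-2 - 100)) = -15320 - 976*(-5*(-102)) = -15320 - 976*510 = -15320 - 1*497760 = -15320 - 497760 = -513080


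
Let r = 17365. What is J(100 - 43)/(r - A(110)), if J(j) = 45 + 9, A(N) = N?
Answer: 54/17255 ≈ 0.0031295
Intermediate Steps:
J(j) = 54
J(100 - 43)/(r - A(110)) = 54/(17365 - 1*110) = 54/(17365 - 110) = 54/17255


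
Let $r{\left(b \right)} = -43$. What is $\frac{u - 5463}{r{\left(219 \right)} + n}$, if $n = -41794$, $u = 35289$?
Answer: $- \frac{29826}{41837} \approx -0.71291$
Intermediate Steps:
$\frac{u - 5463}{r{\left(219 \right)} + n} = \frac{35289 - 5463}{-43 - 41794} = \frac{29826}{-41837} = 29826 \left(- \frac{1}{41837}\right) = - \frac{29826}{41837}$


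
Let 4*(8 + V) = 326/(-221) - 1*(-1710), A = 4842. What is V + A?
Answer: 1162710/221 ≈ 5261.1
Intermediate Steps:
V = 92628/221 (V = -8 + (326/(-221) - 1*(-1710))/4 = -8 + (326*(-1/221) + 1710)/4 = -8 + (-326/221 + 1710)/4 = -8 + (1/4)*(377584/221) = -8 + 94396/221 = 92628/221 ≈ 419.13)
V + A = 92628/221 + 4842 = 1162710/221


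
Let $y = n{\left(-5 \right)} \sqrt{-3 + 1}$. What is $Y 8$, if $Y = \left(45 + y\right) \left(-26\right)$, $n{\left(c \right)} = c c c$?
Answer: $-9360 + 26000 i \sqrt{2} \approx -9360.0 + 36770.0 i$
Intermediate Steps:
$n{\left(c \right)} = c^{3}$ ($n{\left(c \right)} = c^{2} c = c^{3}$)
$y = - 125 i \sqrt{2}$ ($y = \left(-5\right)^{3} \sqrt{-3 + 1} = - 125 \sqrt{-2} = - 125 i \sqrt{2} \approx - 176.78 i$)
$Y = -1170 + 3250 i \sqrt{2}$ ($Y = \left(45 - 125 i \sqrt{2}\right) \left(-26\right) = -1170 + 3250 i \sqrt{2} \approx -1170.0 + 4596.2 i$)
$Y 8 = \left(-1170 + 3250 i \sqrt{2}\right) 8 = -9360 + 26000 i \sqrt{2}$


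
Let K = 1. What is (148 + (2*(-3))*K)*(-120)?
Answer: -17040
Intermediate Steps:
(148 + (2*(-3))*K)*(-120) = (148 + (2*(-3))*1)*(-120) = (148 - 6*1)*(-120) = (148 - 6)*(-120) = 142*(-120) = -17040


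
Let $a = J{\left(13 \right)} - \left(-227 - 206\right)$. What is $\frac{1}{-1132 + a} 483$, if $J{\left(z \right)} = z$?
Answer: $- \frac{69}{98} \approx -0.70408$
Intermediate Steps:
$a = 446$ ($a = 13 - \left(-227 - 206\right) = 13 - -433 = 13 + 433 = 446$)
$\frac{1}{-1132 + a} 483 = \frac{1}{-1132 + 446} \cdot 483 = \frac{1}{-686} \cdot 483 = \left(- \frac{1}{686}\right) 483 = - \frac{69}{98}$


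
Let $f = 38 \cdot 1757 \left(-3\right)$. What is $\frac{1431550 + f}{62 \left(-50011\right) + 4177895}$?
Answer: $\frac{1231252}{1077213} \approx 1.143$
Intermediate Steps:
$f = -200298$ ($f = 38 \left(-5271\right) = -200298$)
$\frac{1431550 + f}{62 \left(-50011\right) + 4177895} = \frac{1431550 - 200298}{62 \left(-50011\right) + 4177895} = \frac{1231252}{-3100682 + 4177895} = \frac{1231252}{1077213}$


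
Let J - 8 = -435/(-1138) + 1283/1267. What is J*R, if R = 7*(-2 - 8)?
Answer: -67729835/102989 ≈ -657.64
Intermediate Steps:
J = 13545967/1441846 (J = 8 + (-435/(-1138) + 1283/1267) = 8 + (-435*(-1/1138) + 1283*(1/1267)) = 8 + (435/1138 + 1283/1267) = 8 + 2011199/1441846 = 13545967/1441846 ≈ 9.3949)
R = -70 (R = 7*(-10) = -70)
J*R = (13545967/1441846)*(-70) = -67729835/102989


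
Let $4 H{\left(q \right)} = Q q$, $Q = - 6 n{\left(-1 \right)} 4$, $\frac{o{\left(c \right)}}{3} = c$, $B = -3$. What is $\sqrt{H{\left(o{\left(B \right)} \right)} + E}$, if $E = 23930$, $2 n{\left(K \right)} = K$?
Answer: $\sqrt{23903} \approx 154.61$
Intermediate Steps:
$n{\left(K \right)} = \frac{K}{2}$
$o{\left(c \right)} = 3 c$
$Q = 12$ ($Q = - 6 \cdot \frac{1}{2} \left(-1\right) 4 = \left(-6\right) \left(- \frac{1}{2}\right) 4 = 3 \cdot 4 = 12$)
$H{\left(q \right)} = 3 q$ ($H{\left(q \right)} = \frac{12 q}{4} = 3 q$)
$\sqrt{H{\left(o{\left(B \right)} \right)} + E} = \sqrt{3 \cdot 3 \left(-3\right) + 23930} = \sqrt{3 \left(-9\right) + 23930} = \sqrt{-27 + 23930} = \sqrt{23903}$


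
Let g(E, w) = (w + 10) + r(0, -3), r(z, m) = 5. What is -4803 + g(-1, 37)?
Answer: -4751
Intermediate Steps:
g(E, w) = 15 + w (g(E, w) = (w + 10) + 5 = (10 + w) + 5 = 15 + w)
-4803 + g(-1, 37) = -4803 + (15 + 37) = -4803 + 52 = -4751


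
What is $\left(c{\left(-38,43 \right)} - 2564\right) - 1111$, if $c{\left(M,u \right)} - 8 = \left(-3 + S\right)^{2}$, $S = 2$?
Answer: $-3666$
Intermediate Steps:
$c{\left(M,u \right)} = 9$ ($c{\left(M,u \right)} = 8 + \left(-3 + 2\right)^{2} = 8 + \left(-1\right)^{2} = 8 + 1 = 9$)
$\left(c{\left(-38,43 \right)} - 2564\right) - 1111 = \left(9 - 2564\right) - 1111 = -2555 - 1111 = -3666$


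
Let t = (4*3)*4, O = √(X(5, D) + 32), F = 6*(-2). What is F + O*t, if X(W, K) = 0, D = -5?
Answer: -12 + 192*√2 ≈ 259.53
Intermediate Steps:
F = -12
O = 4*√2 (O = √(0 + 32) = √32 = 4*√2 ≈ 5.6569)
t = 48 (t = 12*4 = 48)
F + O*t = -12 + (4*√2)*48 = -12 + 192*√2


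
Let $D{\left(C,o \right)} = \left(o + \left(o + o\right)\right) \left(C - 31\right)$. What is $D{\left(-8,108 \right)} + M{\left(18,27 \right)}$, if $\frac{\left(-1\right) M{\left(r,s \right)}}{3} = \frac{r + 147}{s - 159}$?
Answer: $- \frac{50529}{4} \approx -12632.0$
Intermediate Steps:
$D{\left(C,o \right)} = 3 o \left(-31 + C\right)$ ($D{\left(C,o \right)} = \left(o + 2 o\right) \left(-31 + C\right) = 3 o \left(-31 + C\right)$)
$M{\left(r,s \right)} = - \frac{3 \left(147 + r\right)}{-159 + s}$ ($M{\left(r,s \right)} = - 3 \frac{r + 147}{s - 159} = - 3 \frac{147 + r}{-159 + s} = - \frac{3 \left(147 + r\right)}{-159 + s}$)
$D{\left(-8,108 \right)} + M{\left(18,27 \right)} = 3 \cdot 108 \left(-31 - 8\right) + \frac{3 \left(-147 - 18\right)}{-159 + 27} = 3 \cdot 108 \left(-39\right) + \frac{3 \left(-147 - 18\right)}{-132} = -12636 + 3 \left(- \frac{1}{132}\right) \left(-165\right) = -12636 + \frac{15}{4} = - \frac{50529}{4}$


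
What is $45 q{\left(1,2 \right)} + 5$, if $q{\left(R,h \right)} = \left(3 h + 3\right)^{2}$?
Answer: $3650$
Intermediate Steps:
$q{\left(R,h \right)} = \left(3 + 3 h\right)^{2}$
$45 q{\left(1,2 \right)} + 5 = 45 \cdot 9 \left(1 + 2\right)^{2} + 5 = 45 \cdot 9 \cdot 3^{2} + 5 = 45 \cdot 9 \cdot 9 + 5 = 45 \cdot 81 + 5 = 3645 + 5 = 3650$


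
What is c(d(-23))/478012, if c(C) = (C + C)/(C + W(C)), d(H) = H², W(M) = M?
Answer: 1/478012 ≈ 2.0920e-6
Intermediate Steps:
c(C) = 1 (c(C) = (C + C)/(C + C) = (2*C)/((2*C)) = (2*C)*(1/(2*C)) = 1)
c(d(-23))/478012 = 1/478012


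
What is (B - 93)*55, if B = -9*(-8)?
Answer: -1155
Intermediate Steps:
B = 72
(B - 93)*55 = (72 - 93)*55 = -21*55 = -1155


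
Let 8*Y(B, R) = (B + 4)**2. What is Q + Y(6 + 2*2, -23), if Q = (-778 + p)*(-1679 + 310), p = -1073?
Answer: 5068087/2 ≈ 2.5340e+6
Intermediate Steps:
Y(B, R) = (4 + B)**2/8 (Y(B, R) = (B + 4)**2/8 = (4 + B)**2/8)
Q = 2534019 (Q = (-778 - 1073)*(-1679 + 310) = -1851*(-1369) = 2534019)
Q + Y(6 + 2*2, -23) = 2534019 + (4 + (6 + 2*2))**2/8 = 2534019 + (4 + (6 + 4))**2/8 = 2534019 + (4 + 10)**2/8 = 2534019 + (1/8)*14**2 = 2534019 + (1/8)*196 = 2534019 + 49/2 = 5068087/2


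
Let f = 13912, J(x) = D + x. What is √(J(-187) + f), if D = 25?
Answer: 25*√22 ≈ 117.26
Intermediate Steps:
J(x) = 25 + x
√(J(-187) + f) = √((25 - 187) + 13912) = √(-162 + 13912) = √13750 = 25*√22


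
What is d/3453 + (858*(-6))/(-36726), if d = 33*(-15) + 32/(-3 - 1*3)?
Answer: -299599/63407439 ≈ -0.0047250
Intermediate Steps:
d = -1501/3 (d = -495 + 32/(-3 - 3) = -495 + 32/(-6) = -495 + 32*(-⅙) = -495 - 16/3 = -1501/3 ≈ -500.33)
d/3453 + (858*(-6))/(-36726) = -1501/3/3453 + (858*(-6))/(-36726) = -1501/3*1/3453 - 5148*(-1/36726) = -1501/10359 + 858/6121 = -299599/63407439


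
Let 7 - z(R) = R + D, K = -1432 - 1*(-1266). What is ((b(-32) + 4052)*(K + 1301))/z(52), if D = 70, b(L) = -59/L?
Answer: -29447121/736 ≈ -40010.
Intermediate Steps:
K = -166 (K = -1432 + 1266 = -166)
z(R) = -63 - R (z(R) = 7 - (R + 70) = 7 - (70 + R) = 7 + (-70 - R) = -63 - R)
((b(-32) + 4052)*(K + 1301))/z(52) = ((-59/(-32) + 4052)*(-166 + 1301))/(-63 - 1*52) = ((-59*(-1/32) + 4052)*1135)/(-63 - 52) = ((59/32 + 4052)*1135)/(-115) = ((129723/32)*1135)*(-1/115) = (147235605/32)*(-1/115) = -29447121/736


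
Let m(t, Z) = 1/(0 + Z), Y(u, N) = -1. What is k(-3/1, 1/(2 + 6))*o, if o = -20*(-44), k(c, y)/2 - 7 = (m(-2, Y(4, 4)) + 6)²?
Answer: 56320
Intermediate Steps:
m(t, Z) = 1/Z
k(c, y) = 64 (k(c, y) = 14 + 2*(1/(-1) + 6)² = 14 + 2*(-1 + 6)² = 14 + 2*5² = 14 + 2*25 = 14 + 50 = 64)
o = 880
k(-3/1, 1/(2 + 6))*o = 64*880 = 56320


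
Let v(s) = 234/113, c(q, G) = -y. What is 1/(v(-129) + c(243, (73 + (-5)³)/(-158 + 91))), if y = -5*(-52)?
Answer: -113/29146 ≈ -0.0038770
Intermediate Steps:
y = 260
c(q, G) = -260 (c(q, G) = -1*260 = -260)
v(s) = 234/113 (v(s) = 234*(1/113) = 234/113)
1/(v(-129) + c(243, (73 + (-5)³)/(-158 + 91))) = 1/(234/113 - 260) = 1/(-29146/113) = -113/29146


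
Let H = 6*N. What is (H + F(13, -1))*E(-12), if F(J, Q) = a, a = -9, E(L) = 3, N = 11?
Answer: 171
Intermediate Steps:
F(J, Q) = -9
H = 66 (H = 6*11 = 66)
(H + F(13, -1))*E(-12) = (66 - 9)*3 = 57*3 = 171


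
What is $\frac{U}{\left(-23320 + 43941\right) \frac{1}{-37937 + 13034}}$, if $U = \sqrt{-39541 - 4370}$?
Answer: $- \frac{74709 i \sqrt{4879}}{20621} \approx - 253.06 i$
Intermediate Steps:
$U = 3 i \sqrt{4879}$ ($U = \sqrt{-43911} = 3 i \sqrt{4879} \approx 209.55 i$)
$\frac{U}{\left(-23320 + 43941\right) \frac{1}{-37937 + 13034}} = \frac{3 i \sqrt{4879}}{\left(-23320 + 43941\right) \frac{1}{-37937 + 13034}} = \frac{3 i \sqrt{4879}}{20621 \frac{1}{-24903}} = \frac{3 i \sqrt{4879}}{20621 \left(- \frac{1}{24903}\right)} = \frac{3 i \sqrt{4879}}{- \frac{20621}{24903}} = 3 i \sqrt{4879} \left(- \frac{24903}{20621}\right) = - \frac{74709 i \sqrt{4879}}{20621}$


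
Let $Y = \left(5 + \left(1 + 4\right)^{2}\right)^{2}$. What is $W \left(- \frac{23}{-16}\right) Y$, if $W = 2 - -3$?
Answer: $\frac{25875}{4} \approx 6468.8$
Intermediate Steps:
$W = 5$ ($W = 2 + 3 = 5$)
$Y = 900$ ($Y = \left(5 + 5^{2}\right)^{2} = \left(5 + 25\right)^{2} = 30^{2} = 900$)
$W \left(- \frac{23}{-16}\right) Y = 5 \left(- \frac{23}{-16}\right) 900 = 5 \left(\left(-23\right) \left(- \frac{1}{16}\right)\right) 900 = 5 \cdot \frac{23}{16} \cdot 900 = \frac{115}{16} \cdot 900 = \frac{25875}{4}$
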